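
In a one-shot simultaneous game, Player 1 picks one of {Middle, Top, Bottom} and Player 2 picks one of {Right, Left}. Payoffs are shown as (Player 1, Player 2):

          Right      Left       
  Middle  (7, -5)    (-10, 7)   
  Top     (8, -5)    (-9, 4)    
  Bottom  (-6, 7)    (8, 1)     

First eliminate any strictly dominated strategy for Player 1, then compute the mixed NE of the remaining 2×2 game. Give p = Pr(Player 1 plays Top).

p = 2/5

Player 1's strategy Middle is strictly dominated by Top: 8 > 7 and -9 > -10. Eliminate Middle.
In a mixed equilibrium Player 2 is indifferent between Right and Left; this condition fixes p.
  Player 2's payoff from Right: p·(-5) + (1−p)·7 = -12p + 7
  Player 2's payoff from Left: p·4 + (1−p)·1 = 3p + 1
  -12p + 7 = 3p + 1  ⇒  -15p = -6  ⇒  p = 2/5.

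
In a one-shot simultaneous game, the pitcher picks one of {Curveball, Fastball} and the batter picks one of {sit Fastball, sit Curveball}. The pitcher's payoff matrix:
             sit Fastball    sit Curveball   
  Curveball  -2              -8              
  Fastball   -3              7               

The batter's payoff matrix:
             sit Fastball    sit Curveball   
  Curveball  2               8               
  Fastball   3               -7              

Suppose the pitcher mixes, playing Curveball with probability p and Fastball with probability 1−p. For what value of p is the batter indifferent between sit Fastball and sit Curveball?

Set the batter's expected payoff from sit Fastball equal to that from sit Curveball:
  the batter's payoff to sit Fastball: p·2 + (1−p)·3 = -p + 3
  the batter's payoff to sit Curveball: p·8 + (1−p)·(-7) = 15p - 7
  -p + 3 = 15p - 7  ⇒  -16p = -10  ⇒  p = 5/8.

p = 5/8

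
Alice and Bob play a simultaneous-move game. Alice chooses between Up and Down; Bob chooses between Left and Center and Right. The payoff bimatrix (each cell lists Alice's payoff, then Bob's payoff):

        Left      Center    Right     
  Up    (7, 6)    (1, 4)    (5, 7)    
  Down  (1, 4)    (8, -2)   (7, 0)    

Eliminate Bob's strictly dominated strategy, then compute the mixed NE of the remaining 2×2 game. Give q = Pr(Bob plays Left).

q = 1/4

Bob's strategy Center is strictly dominated by Right: 7 > 4 and 0 > -2. Eliminate Center.
Alice's indifference between Up and Down determines Bob's mixing probability q:
  Alice's payoff from Up: q·7 + (1−q)·5 = 2q + 5
  Alice's payoff from Down: q·1 + (1−q)·7 = -6q + 7
  2q + 5 = -6q + 7  ⇒  8q = 2  ⇒  q = 1/4.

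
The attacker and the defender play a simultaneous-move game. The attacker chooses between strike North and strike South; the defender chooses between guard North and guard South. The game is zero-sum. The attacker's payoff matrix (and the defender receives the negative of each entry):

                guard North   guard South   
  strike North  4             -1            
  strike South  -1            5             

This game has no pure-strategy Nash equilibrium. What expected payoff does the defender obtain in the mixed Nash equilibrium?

In a mixed equilibrium the defender is indifferent between guard North and guard South; this condition fixes p.
  the defender's payoff from guard North: p·(-4) + (1−p)·1 = -5p + 1
  the defender's payoff from guard South: p·1 + (1−p)·(-5) = 6p - 5
  -5p + 1 = 6p - 5  ⇒  -11p = -6  ⇒  p = 6/11.
At equilibrium the defender is indifferent across columns, so the defender's payoff equals the payoff from guard North: (6/11)·(-4) + (5/11)·1 = -19/11.

-19/11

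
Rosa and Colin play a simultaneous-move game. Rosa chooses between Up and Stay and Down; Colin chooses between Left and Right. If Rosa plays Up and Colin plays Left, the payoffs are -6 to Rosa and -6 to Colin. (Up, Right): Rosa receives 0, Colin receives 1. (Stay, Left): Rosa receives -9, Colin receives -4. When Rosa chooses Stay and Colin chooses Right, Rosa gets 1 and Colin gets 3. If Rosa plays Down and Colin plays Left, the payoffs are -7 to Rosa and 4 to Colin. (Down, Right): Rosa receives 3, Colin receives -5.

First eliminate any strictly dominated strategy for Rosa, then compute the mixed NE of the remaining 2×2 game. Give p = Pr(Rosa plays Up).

Rosa's strategy Stay is strictly dominated by Down: -7 > -9 and 3 > 1. Eliminate Stay.
Colin's indifference between Left and Right determines Rosa's mixing probability p:
  Colin's expected payoff from Left: p·(-6) + (1−p)·4 = -10p + 4
  Colin's expected payoff from Right: p·1 + (1−p)·(-5) = 6p - 5
  -10p + 4 = 6p - 5  ⇒  -16p = -9  ⇒  p = 9/16.

p = 9/16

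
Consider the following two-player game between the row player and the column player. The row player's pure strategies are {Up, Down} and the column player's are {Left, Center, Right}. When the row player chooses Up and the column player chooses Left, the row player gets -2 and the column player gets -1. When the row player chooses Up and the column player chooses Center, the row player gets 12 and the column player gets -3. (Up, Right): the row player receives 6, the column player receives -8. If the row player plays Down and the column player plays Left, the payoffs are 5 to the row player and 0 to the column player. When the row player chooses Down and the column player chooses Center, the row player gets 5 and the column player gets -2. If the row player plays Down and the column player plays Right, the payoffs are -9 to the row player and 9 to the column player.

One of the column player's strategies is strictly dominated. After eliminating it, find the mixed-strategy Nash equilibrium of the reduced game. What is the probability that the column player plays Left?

The column player's strategy Center is strictly dominated by Left: -1 > -3 and 0 > -2. Eliminate Center.
The row player's indifference between Up and Down determines the column player's mixing probability q:
  the row player's payoff to Up: q·(-2) + (1−q)·6 = -8q + 6
  the row player's payoff to Down: q·5 + (1−q)·(-9) = 14q - 9
  -8q + 6 = 14q - 9  ⇒  -22q = -15  ⇒  q = 15/22.

q = 15/22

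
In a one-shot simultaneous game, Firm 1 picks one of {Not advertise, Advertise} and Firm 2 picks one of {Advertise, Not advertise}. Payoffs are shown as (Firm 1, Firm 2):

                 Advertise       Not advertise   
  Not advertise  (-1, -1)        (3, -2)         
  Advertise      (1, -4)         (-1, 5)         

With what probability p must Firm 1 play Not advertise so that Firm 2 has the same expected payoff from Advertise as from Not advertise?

Firm 1's mix must leave Firm 2 indifferent between Advertise and Not advertise.
  Firm 2's expected payoff from Advertise: p·(-1) + (1−p)·(-4) = 3p - 4
  Firm 2's expected payoff from Not advertise: p·(-2) + (1−p)·5 = -7p + 5
  3p - 4 = -7p + 5  ⇒  10p = 9  ⇒  p = 9/10.

p = 9/10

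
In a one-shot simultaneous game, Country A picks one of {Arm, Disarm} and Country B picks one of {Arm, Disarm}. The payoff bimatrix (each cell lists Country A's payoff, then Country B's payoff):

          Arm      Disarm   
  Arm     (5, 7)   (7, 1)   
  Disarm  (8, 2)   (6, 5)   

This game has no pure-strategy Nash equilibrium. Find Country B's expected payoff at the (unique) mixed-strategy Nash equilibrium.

11/3

In a mixed equilibrium Country B is indifferent between Arm and Disarm; this condition fixes p.
  Country B's expected payoff from Arm: p·7 + (1−p)·2 = 5p + 2
  Country B's expected payoff from Disarm: p·1 + (1−p)·5 = -4p + 5
  5p + 2 = -4p + 5  ⇒  9p = 3  ⇒  p = 1/3.
At equilibrium Country B is indifferent across columns, so Country B's payoff equals the payoff from Arm: (1/3)·7 + (2/3)·2 = 11/3.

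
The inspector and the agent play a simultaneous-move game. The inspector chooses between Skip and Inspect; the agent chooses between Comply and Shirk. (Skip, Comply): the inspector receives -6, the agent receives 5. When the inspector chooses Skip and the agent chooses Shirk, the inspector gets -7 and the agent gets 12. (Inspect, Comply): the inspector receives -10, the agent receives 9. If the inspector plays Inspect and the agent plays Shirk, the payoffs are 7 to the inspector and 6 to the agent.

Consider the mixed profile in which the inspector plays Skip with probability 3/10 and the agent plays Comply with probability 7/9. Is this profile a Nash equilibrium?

Yes

Check the agent's indifference given the inspector's mix p = 3/10:
  payoff from Comply = 39/5; payoff from Shirk = 39/5 — equal.
Check the inspector's indifference given the agent's mix q = 7/9:
  payoff from Skip = -56/9; payoff from Inspect = -56/9 — equal.
Both players are indifferent, so neither can profitably deviate.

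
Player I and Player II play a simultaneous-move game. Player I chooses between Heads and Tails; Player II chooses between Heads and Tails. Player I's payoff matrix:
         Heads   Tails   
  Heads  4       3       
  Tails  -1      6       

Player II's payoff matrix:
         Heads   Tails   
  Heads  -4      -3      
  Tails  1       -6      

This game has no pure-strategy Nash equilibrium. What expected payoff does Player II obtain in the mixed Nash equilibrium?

Player I's mix must leave Player II indifferent between Heads and Tails.
  Player II's expected payoff from Heads: p·(-4) + (1−p)·1 = -5p + 1
  Player II's expected payoff from Tails: p·(-3) + (1−p)·(-6) = 3p - 6
  -5p + 1 = 3p - 6  ⇒  -8p = -7  ⇒  p = 7/8.
At equilibrium Player II is indifferent across columns, so Player II's payoff equals the payoff from Heads: (7/8)·(-4) + (1/8)·1 = -27/8.

-27/8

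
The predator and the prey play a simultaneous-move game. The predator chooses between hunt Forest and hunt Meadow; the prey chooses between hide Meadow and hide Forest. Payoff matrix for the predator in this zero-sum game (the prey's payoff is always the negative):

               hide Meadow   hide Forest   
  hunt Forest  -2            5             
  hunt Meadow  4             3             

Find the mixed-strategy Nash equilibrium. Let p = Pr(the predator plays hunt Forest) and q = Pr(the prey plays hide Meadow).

The predator's mix must leave the prey indifferent between hide Meadow and hide Forest.
  the prey's expected payoff from hide Meadow: p·2 + (1−p)·(-4) = 6p - 4
  the prey's expected payoff from hide Forest: p·(-5) + (1−p)·(-3) = -2p - 3
  6p - 4 = -2p - 3  ⇒  8p = 1  ⇒  p = 1/8.
The predator's indifference between hunt Forest and hunt Meadow determines the prey's mixing probability q:
  the predator's payoff from hunt Forest: q·(-2) + (1−q)·5 = -7q + 5
  the predator's payoff from hunt Meadow: q·4 + (1−q)·3 = q + 3
  -7q + 5 = q + 3  ⇒  -8q = -2  ⇒  q = 1/4.

p = 1/8, q = 1/4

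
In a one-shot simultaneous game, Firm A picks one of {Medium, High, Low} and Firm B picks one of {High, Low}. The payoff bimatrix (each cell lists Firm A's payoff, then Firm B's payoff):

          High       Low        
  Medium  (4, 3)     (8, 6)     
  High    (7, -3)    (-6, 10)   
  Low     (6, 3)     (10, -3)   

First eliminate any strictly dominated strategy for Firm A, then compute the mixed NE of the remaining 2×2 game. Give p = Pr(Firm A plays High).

p = 6/19

Firm A's strategy Medium is strictly dominated by Low: 6 > 4 and 10 > 8. Eliminate Medium.
For Firm B to be willing to mix, Firm B must be indifferent between High and Low, which pins down Firm A's mix.
  Firm B's expected payoff from High: p·(-3) + (1−p)·3 = -6p + 3
  Firm B's expected payoff from Low: p·10 + (1−p)·(-3) = 13p - 3
  -6p + 3 = 13p - 3  ⇒  -19p = -6  ⇒  p = 6/19.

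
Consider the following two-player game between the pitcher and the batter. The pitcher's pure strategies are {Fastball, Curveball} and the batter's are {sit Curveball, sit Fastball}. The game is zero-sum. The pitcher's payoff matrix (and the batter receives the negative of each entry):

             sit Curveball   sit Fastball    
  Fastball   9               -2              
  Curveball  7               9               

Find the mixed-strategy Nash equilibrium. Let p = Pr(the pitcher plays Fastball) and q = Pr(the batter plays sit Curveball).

p = 2/13, q = 11/13

The pitcher's mix must leave the batter indifferent between sit Curveball and sit Fastball.
  the batter's expected payoff from sit Curveball: p·(-9) + (1−p)·(-7) = -2p - 7
  the batter's expected payoff from sit Fastball: p·2 + (1−p)·(-9) = 11p - 9
  -2p - 7 = 11p - 9  ⇒  -13p = -2  ⇒  p = 2/13.
The pitcher's indifference between Fastball and Curveball determines the batter's mixing probability q:
  the pitcher's payoff to Fastball: q·9 + (1−q)·(-2) = 11q - 2
  the pitcher's payoff to Curveball: q·7 + (1−q)·9 = -2q + 9
  11q - 2 = -2q + 9  ⇒  13q = 11  ⇒  q = 11/13.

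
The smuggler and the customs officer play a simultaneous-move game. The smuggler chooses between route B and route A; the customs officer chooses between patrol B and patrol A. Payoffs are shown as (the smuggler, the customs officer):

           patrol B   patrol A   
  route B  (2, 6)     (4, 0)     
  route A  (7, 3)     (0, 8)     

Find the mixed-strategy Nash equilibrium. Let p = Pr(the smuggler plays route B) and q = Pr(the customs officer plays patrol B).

p = 5/11, q = 4/9

For the customs officer to be willing to mix, the customs officer must be indifferent between patrol B and patrol A, which pins down the smuggler's mix.
  the customs officer's payoff to patrol B: p·6 + (1−p)·3 = 3p + 3
  the customs officer's payoff to patrol A: p·0 + (1−p)·8 = -8p + 8
  3p + 3 = -8p + 8  ⇒  11p = 5  ⇒  p = 5/11.
In a mixed equilibrium the smuggler is indifferent between route B and route A; this condition fixes q.
  the smuggler's expected payoff from route B: q·2 + (1−q)·4 = -2q + 4
  the smuggler's expected payoff from route A: q·7 + (1−q)·0 = 7q
  -2q + 4 = 7q  ⇒  -9q = -4  ⇒  q = 4/9.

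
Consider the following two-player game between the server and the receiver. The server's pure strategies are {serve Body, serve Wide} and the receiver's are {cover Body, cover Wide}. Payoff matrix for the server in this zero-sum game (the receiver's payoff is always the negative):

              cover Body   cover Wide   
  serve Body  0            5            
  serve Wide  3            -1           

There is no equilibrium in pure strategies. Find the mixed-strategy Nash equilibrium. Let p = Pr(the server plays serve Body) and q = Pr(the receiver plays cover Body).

Set the receiver's expected payoff from cover Body equal to that from cover Wide:
  the receiver's expected payoff from cover Body: p·0 + (1−p)·(-3) = 3p - 3
  the receiver's expected payoff from cover Wide: p·(-5) + (1−p)·1 = -6p + 1
  3p - 3 = -6p + 1  ⇒  9p = 4  ⇒  p = 4/9.
Set the server's expected payoff from serve Body equal to that from serve Wide:
  the server's payoff from serve Body: q·0 + (1−q)·5 = -5q + 5
  the server's payoff from serve Wide: q·3 + (1−q)·(-1) = 4q - 1
  -5q + 5 = 4q - 1  ⇒  -9q = -6  ⇒  q = 2/3.

p = 4/9, q = 2/3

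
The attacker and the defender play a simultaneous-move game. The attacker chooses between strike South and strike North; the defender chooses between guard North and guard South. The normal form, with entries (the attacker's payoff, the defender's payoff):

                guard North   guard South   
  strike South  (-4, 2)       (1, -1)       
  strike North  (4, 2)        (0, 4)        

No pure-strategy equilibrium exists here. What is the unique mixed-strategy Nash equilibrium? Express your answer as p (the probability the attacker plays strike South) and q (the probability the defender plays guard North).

Set the defender's expected payoff from guard North equal to that from guard South:
  the defender's expected payoff from guard North: p·2 + (1−p)·2 = 2
  the defender's expected payoff from guard South: p·(-1) + (1−p)·4 = -5p + 4
  2 = -5p + 4  ⇒  5p = 2  ⇒  p = 2/5.
In a mixed equilibrium the attacker is indifferent between strike South and strike North; this condition fixes q.
  the attacker's expected payoff from strike South: q·(-4) + (1−q)·1 = -5q + 1
  the attacker's expected payoff from strike North: q·4 + (1−q)·0 = 4q
  -5q + 1 = 4q  ⇒  -9q = -1  ⇒  q = 1/9.

p = 2/5, q = 1/9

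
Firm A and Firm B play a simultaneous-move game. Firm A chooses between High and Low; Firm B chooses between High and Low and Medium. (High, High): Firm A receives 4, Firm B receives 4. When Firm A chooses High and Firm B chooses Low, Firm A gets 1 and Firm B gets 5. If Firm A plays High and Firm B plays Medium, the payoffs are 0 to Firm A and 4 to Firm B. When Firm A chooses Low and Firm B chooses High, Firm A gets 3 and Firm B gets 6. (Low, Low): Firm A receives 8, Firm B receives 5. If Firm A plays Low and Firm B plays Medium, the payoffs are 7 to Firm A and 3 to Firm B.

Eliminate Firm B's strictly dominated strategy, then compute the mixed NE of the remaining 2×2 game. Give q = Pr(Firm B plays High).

q = 7/8

Firm B's strategy Medium is strictly dominated by Low: 5 > 4 and 5 > 3. Eliminate Medium.
Firm B's mix must leave Firm A indifferent between High and Low.
  Firm A's payoff to High: q·4 + (1−q)·1 = 3q + 1
  Firm A's payoff to Low: q·3 + (1−q)·8 = -5q + 8
  3q + 1 = -5q + 8  ⇒  8q = 7  ⇒  q = 7/8.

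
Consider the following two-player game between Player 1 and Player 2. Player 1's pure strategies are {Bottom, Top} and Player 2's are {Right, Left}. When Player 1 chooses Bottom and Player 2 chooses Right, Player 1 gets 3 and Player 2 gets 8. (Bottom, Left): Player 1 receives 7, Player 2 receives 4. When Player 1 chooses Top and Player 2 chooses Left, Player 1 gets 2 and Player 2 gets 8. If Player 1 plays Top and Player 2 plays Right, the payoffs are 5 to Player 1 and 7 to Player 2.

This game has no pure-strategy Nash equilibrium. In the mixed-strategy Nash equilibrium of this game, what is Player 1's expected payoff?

29/7

Set Player 1's expected payoff from Bottom equal to that from Top:
  Player 1's expected payoff from Bottom: q·3 + (1−q)·7 = -4q + 7
  Player 1's expected payoff from Top: q·5 + (1−q)·2 = 3q + 2
  -4q + 7 = 3q + 2  ⇒  -7q = -5  ⇒  q = 5/7.
At equilibrium Player 1 is indifferent across rows, so Player 1's payoff equals the payoff from Bottom: (5/7)·3 + (2/7)·7 = 29/7.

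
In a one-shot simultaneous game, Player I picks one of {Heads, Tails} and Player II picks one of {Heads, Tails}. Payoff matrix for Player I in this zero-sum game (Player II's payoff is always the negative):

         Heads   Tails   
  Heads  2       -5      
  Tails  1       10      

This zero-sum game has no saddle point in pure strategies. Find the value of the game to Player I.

v = 25/16

In a mixed equilibrium Player I is indifferent between Heads and Tails; this condition fixes q.
  Player I's expected payoff from Heads: q·2 + (1−q)·(-5) = 7q - 5
  Player I's expected payoff from Tails: q·1 + (1−q)·10 = -9q + 10
  7q - 5 = -9q + 10  ⇒  16q = 15  ⇒  q = 15/16.
The value is Player I's expected payoff against this mix (using Heads): (15/16)·2 + (1/16)·(-5) = 25/16.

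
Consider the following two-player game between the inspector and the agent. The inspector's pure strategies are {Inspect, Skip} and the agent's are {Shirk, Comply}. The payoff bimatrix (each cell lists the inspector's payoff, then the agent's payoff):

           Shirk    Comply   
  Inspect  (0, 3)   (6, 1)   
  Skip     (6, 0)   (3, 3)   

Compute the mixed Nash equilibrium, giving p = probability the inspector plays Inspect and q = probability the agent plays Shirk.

p = 3/5, q = 1/3

In a mixed equilibrium the agent is indifferent between Shirk and Comply; this condition fixes p.
  the agent's expected payoff from Shirk: p·3 + (1−p)·0 = 3p
  the agent's expected payoff from Comply: p·1 + (1−p)·3 = -2p + 3
  3p = -2p + 3  ⇒  5p = 3  ⇒  p = 3/5.
The inspector's indifference between Inspect and Skip determines the agent's mixing probability q:
  the inspector's payoff from Inspect: q·0 + (1−q)·6 = -6q + 6
  the inspector's payoff from Skip: q·6 + (1−q)·3 = 3q + 3
  -6q + 6 = 3q + 3  ⇒  -9q = -3  ⇒  q = 1/3.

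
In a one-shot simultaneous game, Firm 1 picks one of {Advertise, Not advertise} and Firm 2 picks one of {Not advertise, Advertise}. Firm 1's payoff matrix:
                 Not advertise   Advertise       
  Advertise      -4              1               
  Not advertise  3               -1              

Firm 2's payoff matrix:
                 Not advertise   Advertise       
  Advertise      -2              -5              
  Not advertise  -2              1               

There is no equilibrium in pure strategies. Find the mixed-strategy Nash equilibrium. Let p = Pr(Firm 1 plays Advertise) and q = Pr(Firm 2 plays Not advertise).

Firm 1's mix must leave Firm 2 indifferent between Not advertise and Advertise.
  Firm 2's payoff to Not advertise: p·(-2) + (1−p)·(-2) = -2
  Firm 2's payoff to Advertise: p·(-5) + (1−p)·1 = -6p + 1
  -2 = -6p + 1  ⇒  6p = 3  ⇒  p = 1/2.
Set Firm 1's expected payoff from Advertise equal to that from Not advertise:
  Firm 1's payoff from Advertise: q·(-4) + (1−q)·1 = -5q + 1
  Firm 1's payoff from Not advertise: q·3 + (1−q)·(-1) = 4q - 1
  -5q + 1 = 4q - 1  ⇒  -9q = -2  ⇒  q = 2/9.

p = 1/2, q = 2/9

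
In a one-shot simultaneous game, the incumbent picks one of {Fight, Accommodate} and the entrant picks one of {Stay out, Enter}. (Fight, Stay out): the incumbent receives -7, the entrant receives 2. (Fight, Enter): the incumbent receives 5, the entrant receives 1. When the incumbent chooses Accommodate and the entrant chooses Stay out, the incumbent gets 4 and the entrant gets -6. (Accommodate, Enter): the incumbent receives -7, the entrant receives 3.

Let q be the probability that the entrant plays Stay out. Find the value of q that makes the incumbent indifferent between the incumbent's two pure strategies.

q = 12/23

For the incumbent to be willing to mix, the incumbent must be indifferent between Fight and Accommodate, which pins down the entrant's mix.
  the incumbent's expected payoff from Fight: q·(-7) + (1−q)·5 = -12q + 5
  the incumbent's expected payoff from Accommodate: q·4 + (1−q)·(-7) = 11q - 7
  -12q + 5 = 11q - 7  ⇒  -23q = -12  ⇒  q = 12/23.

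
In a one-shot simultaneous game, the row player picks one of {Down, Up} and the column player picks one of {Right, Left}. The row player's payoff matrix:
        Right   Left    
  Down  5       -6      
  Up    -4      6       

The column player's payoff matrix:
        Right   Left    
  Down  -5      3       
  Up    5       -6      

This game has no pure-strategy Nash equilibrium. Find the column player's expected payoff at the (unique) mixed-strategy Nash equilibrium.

-15/19

Set the column player's expected payoff from Right equal to that from Left:
  the column player's expected payoff from Right: p·(-5) + (1−p)·5 = -10p + 5
  the column player's expected payoff from Left: p·3 + (1−p)·(-6) = 9p - 6
  -10p + 5 = 9p - 6  ⇒  -19p = -11  ⇒  p = 11/19.
At equilibrium the column player is indifferent across columns, so the column player's payoff equals the payoff from Right: (11/19)·(-5) + (8/19)·5 = -15/19.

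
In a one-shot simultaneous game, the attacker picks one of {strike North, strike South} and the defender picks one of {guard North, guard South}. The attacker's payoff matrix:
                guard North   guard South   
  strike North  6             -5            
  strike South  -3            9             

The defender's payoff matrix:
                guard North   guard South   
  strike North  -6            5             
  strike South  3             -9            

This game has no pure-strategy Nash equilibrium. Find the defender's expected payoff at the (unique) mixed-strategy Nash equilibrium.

In a mixed equilibrium the defender is indifferent between guard North and guard South; this condition fixes p.
  the defender's expected payoff from guard North: p·(-6) + (1−p)·3 = -9p + 3
  the defender's expected payoff from guard South: p·5 + (1−p)·(-9) = 14p - 9
  -9p + 3 = 14p - 9  ⇒  -23p = -12  ⇒  p = 12/23.
At equilibrium the defender is indifferent across columns, so the defender's payoff equals the payoff from guard North: (12/23)·(-6) + (11/23)·3 = -39/23.

-39/23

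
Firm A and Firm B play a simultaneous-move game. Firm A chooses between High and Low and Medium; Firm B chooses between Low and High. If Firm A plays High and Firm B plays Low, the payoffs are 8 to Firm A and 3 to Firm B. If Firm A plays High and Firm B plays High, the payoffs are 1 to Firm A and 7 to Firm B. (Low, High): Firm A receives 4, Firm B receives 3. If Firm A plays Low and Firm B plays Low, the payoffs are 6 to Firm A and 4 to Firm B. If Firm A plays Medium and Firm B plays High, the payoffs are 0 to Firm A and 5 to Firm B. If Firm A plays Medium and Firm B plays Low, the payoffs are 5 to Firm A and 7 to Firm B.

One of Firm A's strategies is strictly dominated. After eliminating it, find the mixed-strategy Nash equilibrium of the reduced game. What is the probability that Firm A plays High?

Firm A's strategy Medium is strictly dominated by High: 8 > 5 and 1 > 0. Eliminate Medium.
In a mixed equilibrium Firm B is indifferent between Low and High; this condition fixes p.
  Firm B's expected payoff from Low: p·3 + (1−p)·4 = -p + 4
  Firm B's expected payoff from High: p·7 + (1−p)·3 = 4p + 3
  -p + 4 = 4p + 3  ⇒  -5p = -1  ⇒  p = 1/5.

p = 1/5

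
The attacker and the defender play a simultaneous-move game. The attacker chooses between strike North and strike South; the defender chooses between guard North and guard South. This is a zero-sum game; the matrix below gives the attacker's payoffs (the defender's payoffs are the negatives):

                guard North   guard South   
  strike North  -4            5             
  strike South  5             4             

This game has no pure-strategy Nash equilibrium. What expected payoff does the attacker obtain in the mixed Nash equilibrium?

41/10

The defender's mix must leave the attacker indifferent between strike North and strike South.
  the attacker's payoff from strike North: q·(-4) + (1−q)·5 = -9q + 5
  the attacker's payoff from strike South: q·5 + (1−q)·4 = q + 4
  -9q + 5 = q + 4  ⇒  -10q = -1  ⇒  q = 1/10.
At equilibrium the attacker is indifferent across rows, so the attacker's payoff equals the payoff from strike North: (1/10)·(-4) + (9/10)·5 = 41/10.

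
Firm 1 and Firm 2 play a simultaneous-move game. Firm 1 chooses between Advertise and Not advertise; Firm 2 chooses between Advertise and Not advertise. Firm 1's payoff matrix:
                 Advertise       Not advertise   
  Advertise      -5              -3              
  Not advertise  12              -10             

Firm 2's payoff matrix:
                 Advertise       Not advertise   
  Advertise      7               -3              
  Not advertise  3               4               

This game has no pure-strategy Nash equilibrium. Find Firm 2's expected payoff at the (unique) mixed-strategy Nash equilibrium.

Firm 1's mix must leave Firm 2 indifferent between Advertise and Not advertise.
  Firm 2's expected payoff from Advertise: p·7 + (1−p)·3 = 4p + 3
  Firm 2's expected payoff from Not advertise: p·(-3) + (1−p)·4 = -7p + 4
  4p + 3 = -7p + 4  ⇒  11p = 1  ⇒  p = 1/11.
At equilibrium Firm 2 is indifferent across columns, so Firm 2's payoff equals the payoff from Advertise: (1/11)·7 + (10/11)·3 = 37/11.

37/11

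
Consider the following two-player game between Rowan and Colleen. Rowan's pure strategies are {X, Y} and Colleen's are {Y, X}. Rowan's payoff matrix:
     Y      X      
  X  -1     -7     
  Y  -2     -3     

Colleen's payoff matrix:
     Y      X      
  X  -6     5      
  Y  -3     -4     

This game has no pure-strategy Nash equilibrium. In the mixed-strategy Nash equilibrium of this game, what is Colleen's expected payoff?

In a mixed equilibrium Colleen is indifferent between Y and X; this condition fixes p.
  Colleen's payoff from Y: p·(-6) + (1−p)·(-3) = -3p - 3
  Colleen's payoff from X: p·5 + (1−p)·(-4) = 9p - 4
  -3p - 3 = 9p - 4  ⇒  -12p = -1  ⇒  p = 1/12.
At equilibrium Colleen is indifferent across columns, so Colleen's payoff equals the payoff from Y: (1/12)·(-6) + (11/12)·(-3) = -13/4.

-13/4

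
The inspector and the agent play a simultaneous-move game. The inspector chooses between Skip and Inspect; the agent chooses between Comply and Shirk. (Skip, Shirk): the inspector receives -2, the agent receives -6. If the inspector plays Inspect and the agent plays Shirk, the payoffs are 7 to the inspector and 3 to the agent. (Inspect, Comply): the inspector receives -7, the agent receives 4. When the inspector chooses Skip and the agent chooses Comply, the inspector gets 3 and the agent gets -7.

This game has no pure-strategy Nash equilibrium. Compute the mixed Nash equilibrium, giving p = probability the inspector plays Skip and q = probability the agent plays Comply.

The agent's indifference between Comply and Shirk determines the inspector's mixing probability p:
  the agent's expected payoff from Comply: p·(-7) + (1−p)·4 = -11p + 4
  the agent's expected payoff from Shirk: p·(-6) + (1−p)·3 = -9p + 3
  -11p + 4 = -9p + 3  ⇒  -2p = -1  ⇒  p = 1/2.
The inspector's indifference between Skip and Inspect determines the agent's mixing probability q:
  the inspector's expected payoff from Skip: q·3 + (1−q)·(-2) = 5q - 2
  the inspector's expected payoff from Inspect: q·(-7) + (1−q)·7 = -14q + 7
  5q - 2 = -14q + 7  ⇒  19q = 9  ⇒  q = 9/19.

p = 1/2, q = 9/19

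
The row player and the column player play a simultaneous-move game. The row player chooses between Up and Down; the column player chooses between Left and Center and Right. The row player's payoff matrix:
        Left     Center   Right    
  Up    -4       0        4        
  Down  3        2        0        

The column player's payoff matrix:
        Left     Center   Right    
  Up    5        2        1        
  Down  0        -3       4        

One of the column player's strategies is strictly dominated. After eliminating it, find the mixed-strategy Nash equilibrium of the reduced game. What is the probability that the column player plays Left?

The column player's strategy Center is strictly dominated by Left: 5 > 2 and 0 > -3. Eliminate Center.
For the row player to be willing to mix, the row player must be indifferent between Up and Down, which pins down the column player's mix.
  the row player's payoff to Up: q·(-4) + (1−q)·4 = -8q + 4
  the row player's payoff to Down: q·3 + (1−q)·0 = 3q
  -8q + 4 = 3q  ⇒  -11q = -4  ⇒  q = 4/11.

q = 4/11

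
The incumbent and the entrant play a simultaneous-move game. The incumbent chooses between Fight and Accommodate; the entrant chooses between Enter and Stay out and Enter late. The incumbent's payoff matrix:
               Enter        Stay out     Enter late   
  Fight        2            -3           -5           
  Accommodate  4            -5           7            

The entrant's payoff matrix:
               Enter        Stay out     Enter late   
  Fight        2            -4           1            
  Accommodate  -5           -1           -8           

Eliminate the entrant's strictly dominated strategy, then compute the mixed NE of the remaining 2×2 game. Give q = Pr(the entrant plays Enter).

The entrant's strategy Enter late is strictly dominated by Enter: 2 > 1 and -5 > -8. Eliminate Enter late.
The incumbent's indifference between Fight and Accommodate determines the entrant's mixing probability q:
  the incumbent's expected payoff from Fight: q·2 + (1−q)·(-3) = 5q - 3
  the incumbent's expected payoff from Accommodate: q·4 + (1−q)·(-5) = 9q - 5
  5q - 3 = 9q - 5  ⇒  -4q = -2  ⇒  q = 1/2.

q = 1/2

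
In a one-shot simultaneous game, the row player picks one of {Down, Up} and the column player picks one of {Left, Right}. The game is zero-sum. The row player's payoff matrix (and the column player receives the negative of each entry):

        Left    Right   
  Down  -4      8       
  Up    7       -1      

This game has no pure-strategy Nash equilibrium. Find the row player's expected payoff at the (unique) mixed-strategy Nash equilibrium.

13/5

For the row player to be willing to mix, the row player must be indifferent between Down and Up, which pins down the column player's mix.
  the row player's payoff to Down: q·(-4) + (1−q)·8 = -12q + 8
  the row player's payoff to Up: q·7 + (1−q)·(-1) = 8q - 1
  -12q + 8 = 8q - 1  ⇒  -20q = -9  ⇒  q = 9/20.
At equilibrium the row player is indifferent across rows, so the row player's payoff equals the payoff from Down: (9/20)·(-4) + (11/20)·8 = 13/5.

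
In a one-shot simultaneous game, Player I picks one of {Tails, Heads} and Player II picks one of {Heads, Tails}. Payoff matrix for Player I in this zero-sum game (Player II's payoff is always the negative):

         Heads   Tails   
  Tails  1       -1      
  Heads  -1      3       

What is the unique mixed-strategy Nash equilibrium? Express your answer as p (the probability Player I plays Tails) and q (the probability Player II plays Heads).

p = 2/3, q = 2/3

Player I's mix must leave Player II indifferent between Heads and Tails.
  Player II's expected payoff from Heads: p·(-1) + (1−p)·1 = -2p + 1
  Player II's expected payoff from Tails: p·1 + (1−p)·(-3) = 4p - 3
  -2p + 1 = 4p - 3  ⇒  -6p = -4  ⇒  p = 2/3.
Player I's indifference between Tails and Heads determines Player II's mixing probability q:
  Player I's payoff from Tails: q·1 + (1−q)·(-1) = 2q - 1
  Player I's payoff from Heads: q·(-1) + (1−q)·3 = -4q + 3
  2q - 1 = -4q + 3  ⇒  6q = 4  ⇒  q = 2/3.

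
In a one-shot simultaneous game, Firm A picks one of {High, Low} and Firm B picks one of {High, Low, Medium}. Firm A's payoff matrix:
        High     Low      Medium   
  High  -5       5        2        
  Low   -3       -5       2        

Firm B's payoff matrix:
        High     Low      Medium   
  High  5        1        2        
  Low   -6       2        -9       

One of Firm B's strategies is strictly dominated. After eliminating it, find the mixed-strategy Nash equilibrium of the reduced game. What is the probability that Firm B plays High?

Firm B's strategy Medium is strictly dominated by High: 5 > 2 and -6 > -9. Eliminate Medium.
Firm B's mix must leave Firm A indifferent between High and Low.
  Firm A's payoff to High: q·(-5) + (1−q)·5 = -10q + 5
  Firm A's payoff to Low: q·(-3) + (1−q)·(-5) = 2q - 5
  -10q + 5 = 2q - 5  ⇒  -12q = -10  ⇒  q = 5/6.

q = 5/6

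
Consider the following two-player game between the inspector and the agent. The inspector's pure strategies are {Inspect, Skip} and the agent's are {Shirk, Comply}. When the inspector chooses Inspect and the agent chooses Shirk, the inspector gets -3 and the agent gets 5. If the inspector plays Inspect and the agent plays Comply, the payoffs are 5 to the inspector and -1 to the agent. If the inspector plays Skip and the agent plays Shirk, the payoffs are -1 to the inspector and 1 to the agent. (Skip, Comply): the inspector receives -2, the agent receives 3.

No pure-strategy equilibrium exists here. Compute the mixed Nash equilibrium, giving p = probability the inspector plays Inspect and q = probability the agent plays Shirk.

p = 1/4, q = 7/9

Set the agent's expected payoff from Shirk equal to that from Comply:
  the agent's payoff to Shirk: p·5 + (1−p)·1 = 4p + 1
  the agent's payoff to Comply: p·(-1) + (1−p)·3 = -4p + 3
  4p + 1 = -4p + 3  ⇒  8p = 2  ⇒  p = 1/4.
For the inspector to be willing to mix, the inspector must be indifferent between Inspect and Skip, which pins down the agent's mix.
  the inspector's payoff to Inspect: q·(-3) + (1−q)·5 = -8q + 5
  the inspector's payoff to Skip: q·(-1) + (1−q)·(-2) = q - 2
  -8q + 5 = q - 2  ⇒  -9q = -7  ⇒  q = 7/9.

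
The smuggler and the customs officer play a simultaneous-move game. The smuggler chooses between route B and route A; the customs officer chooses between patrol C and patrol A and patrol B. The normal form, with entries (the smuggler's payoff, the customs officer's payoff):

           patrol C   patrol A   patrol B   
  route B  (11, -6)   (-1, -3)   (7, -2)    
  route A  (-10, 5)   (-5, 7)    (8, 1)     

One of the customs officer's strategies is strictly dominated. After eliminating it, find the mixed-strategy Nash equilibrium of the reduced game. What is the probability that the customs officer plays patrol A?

The customs officer's strategy patrol C is strictly dominated by patrol A: -3 > -6 and 7 > 5. Eliminate patrol C.
For the smuggler to be willing to mix, the smuggler must be indifferent between route B and route A, which pins down the customs officer's mix.
  the smuggler's expected payoff from route B: q·(-1) + (1−q)·7 = -8q + 7
  the smuggler's expected payoff from route A: q·(-5) + (1−q)·8 = -13q + 8
  -8q + 7 = -13q + 8  ⇒  5q = 1  ⇒  q = 1/5.

q = 1/5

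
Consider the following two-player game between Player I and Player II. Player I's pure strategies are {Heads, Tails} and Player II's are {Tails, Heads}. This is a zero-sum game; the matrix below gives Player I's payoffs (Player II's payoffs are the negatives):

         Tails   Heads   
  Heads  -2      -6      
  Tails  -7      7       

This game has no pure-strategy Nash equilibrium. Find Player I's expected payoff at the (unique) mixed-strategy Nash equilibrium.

-28/9

Player I's indifference between Heads and Tails determines Player II's mixing probability q:
  Player I's payoff from Heads: q·(-2) + (1−q)·(-6) = 4q - 6
  Player I's payoff from Tails: q·(-7) + (1−q)·7 = -14q + 7
  4q - 6 = -14q + 7  ⇒  18q = 13  ⇒  q = 13/18.
At equilibrium Player I is indifferent across rows, so Player I's payoff equals the payoff from Heads: (13/18)·(-2) + (5/18)·(-6) = -28/9.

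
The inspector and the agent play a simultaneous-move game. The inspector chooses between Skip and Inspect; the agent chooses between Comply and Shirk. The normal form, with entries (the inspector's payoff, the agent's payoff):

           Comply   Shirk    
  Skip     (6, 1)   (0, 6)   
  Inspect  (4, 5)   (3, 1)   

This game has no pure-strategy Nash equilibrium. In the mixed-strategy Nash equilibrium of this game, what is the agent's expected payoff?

The inspector's mix must leave the agent indifferent between Comply and Shirk.
  the agent's payoff from Comply: p·1 + (1−p)·5 = -4p + 5
  the agent's payoff from Shirk: p·6 + (1−p)·1 = 5p + 1
  -4p + 5 = 5p + 1  ⇒  -9p = -4  ⇒  p = 4/9.
At equilibrium the agent is indifferent across columns, so the agent's payoff equals the payoff from Comply: (4/9)·1 + (5/9)·5 = 29/9.

29/9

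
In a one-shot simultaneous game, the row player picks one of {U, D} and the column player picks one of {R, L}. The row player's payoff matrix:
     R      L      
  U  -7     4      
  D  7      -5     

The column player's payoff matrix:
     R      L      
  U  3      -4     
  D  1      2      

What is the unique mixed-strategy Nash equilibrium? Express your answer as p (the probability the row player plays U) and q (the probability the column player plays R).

p = 1/8, q = 9/23

The row player's mix must leave the column player indifferent between R and L.
  the column player's payoff to R: p·3 + (1−p)·1 = 2p + 1
  the column player's payoff to L: p·(-4) + (1−p)·2 = -6p + 2
  2p + 1 = -6p + 2  ⇒  8p = 1  ⇒  p = 1/8.
For the row player to be willing to mix, the row player must be indifferent between U and D, which pins down the column player's mix.
  the row player's payoff from U: q·(-7) + (1−q)·4 = -11q + 4
  the row player's payoff from D: q·7 + (1−q)·(-5) = 12q - 5
  -11q + 4 = 12q - 5  ⇒  -23q = -9  ⇒  q = 9/23.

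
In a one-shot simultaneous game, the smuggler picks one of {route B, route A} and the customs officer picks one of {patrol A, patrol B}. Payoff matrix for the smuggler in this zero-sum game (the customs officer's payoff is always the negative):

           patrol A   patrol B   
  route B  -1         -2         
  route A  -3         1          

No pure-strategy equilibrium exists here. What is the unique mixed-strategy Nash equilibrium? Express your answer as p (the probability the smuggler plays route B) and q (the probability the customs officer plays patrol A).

Set the customs officer's expected payoff from patrol A equal to that from patrol B:
  the customs officer's expected payoff from patrol A: p·1 + (1−p)·3 = -2p + 3
  the customs officer's expected payoff from patrol B: p·2 + (1−p)·(-1) = 3p - 1
  -2p + 3 = 3p - 1  ⇒  -5p = -4  ⇒  p = 4/5.
Set the smuggler's expected payoff from route B equal to that from route A:
  the smuggler's payoff from route B: q·(-1) + (1−q)·(-2) = q - 2
  the smuggler's payoff from route A: q·(-3) + (1−q)·1 = -4q + 1
  q - 2 = -4q + 1  ⇒  5q = 3  ⇒  q = 3/5.

p = 4/5, q = 3/5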